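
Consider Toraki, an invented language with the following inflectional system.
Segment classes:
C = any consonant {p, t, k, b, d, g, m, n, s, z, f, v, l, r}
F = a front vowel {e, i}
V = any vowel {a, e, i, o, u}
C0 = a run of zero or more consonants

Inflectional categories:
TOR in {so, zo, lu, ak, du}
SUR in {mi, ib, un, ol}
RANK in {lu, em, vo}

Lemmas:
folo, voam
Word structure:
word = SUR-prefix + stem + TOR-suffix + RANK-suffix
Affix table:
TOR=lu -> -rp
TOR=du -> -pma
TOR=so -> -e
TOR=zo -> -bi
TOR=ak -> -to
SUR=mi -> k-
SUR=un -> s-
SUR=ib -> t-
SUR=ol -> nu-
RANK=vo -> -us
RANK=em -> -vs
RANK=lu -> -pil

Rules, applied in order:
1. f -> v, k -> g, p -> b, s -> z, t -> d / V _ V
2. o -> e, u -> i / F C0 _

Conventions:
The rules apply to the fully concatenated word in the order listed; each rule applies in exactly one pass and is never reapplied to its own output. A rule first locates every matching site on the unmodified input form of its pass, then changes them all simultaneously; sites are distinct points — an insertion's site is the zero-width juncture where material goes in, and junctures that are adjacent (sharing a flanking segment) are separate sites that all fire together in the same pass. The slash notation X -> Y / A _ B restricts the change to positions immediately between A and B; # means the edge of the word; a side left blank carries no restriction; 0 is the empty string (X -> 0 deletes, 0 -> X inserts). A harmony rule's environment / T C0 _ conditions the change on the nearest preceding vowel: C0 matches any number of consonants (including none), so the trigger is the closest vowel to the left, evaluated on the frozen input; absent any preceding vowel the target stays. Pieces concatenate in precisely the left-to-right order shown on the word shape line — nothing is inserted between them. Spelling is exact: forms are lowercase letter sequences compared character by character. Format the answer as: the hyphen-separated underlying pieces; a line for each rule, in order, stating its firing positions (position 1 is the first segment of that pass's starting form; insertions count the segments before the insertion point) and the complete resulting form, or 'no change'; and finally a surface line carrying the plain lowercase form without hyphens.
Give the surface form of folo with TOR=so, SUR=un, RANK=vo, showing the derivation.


underlying: s-folo-e-us
1. f -> v, k -> g, p -> b, s -> z, t -> d / V _ V: no change
2. o -> e, u -> i / F C0 _: fires at position(s) 7: sfoloeis
surface: sfoloeis


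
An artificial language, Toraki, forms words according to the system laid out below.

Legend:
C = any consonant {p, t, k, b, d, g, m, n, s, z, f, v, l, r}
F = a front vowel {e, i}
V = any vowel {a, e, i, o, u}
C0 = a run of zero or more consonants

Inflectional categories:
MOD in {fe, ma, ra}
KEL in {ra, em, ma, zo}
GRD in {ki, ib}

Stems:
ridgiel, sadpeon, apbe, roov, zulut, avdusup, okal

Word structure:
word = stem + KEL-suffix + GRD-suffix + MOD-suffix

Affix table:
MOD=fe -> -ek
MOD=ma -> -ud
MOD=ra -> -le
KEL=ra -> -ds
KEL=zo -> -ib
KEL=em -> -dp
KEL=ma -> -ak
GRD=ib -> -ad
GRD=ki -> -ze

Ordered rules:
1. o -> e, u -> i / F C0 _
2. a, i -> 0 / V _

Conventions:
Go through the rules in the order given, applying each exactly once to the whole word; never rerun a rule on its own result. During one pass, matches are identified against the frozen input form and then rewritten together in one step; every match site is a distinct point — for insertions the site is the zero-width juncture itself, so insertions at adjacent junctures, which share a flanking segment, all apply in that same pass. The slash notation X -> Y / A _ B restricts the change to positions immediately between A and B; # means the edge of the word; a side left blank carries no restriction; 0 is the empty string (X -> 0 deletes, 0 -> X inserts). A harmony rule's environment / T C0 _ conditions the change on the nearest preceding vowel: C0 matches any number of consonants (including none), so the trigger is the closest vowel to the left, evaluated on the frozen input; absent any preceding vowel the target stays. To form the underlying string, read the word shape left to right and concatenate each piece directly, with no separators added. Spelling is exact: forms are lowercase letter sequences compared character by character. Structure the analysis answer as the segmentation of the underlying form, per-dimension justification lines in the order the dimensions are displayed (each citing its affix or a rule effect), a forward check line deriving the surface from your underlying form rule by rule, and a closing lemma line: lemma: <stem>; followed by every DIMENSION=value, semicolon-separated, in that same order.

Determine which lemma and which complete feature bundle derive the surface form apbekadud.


underlying: apbe-ak-ad-ud
MOD=ma - signalled by the affix -ud
KEL=ma - signalled by the affix -ak
GRD=ib - signalled by the affix -ad
check: apbeakadud -> apbeakadud -> apbekadud
lemma: apbe; MOD=ma; KEL=ma; GRD=ib


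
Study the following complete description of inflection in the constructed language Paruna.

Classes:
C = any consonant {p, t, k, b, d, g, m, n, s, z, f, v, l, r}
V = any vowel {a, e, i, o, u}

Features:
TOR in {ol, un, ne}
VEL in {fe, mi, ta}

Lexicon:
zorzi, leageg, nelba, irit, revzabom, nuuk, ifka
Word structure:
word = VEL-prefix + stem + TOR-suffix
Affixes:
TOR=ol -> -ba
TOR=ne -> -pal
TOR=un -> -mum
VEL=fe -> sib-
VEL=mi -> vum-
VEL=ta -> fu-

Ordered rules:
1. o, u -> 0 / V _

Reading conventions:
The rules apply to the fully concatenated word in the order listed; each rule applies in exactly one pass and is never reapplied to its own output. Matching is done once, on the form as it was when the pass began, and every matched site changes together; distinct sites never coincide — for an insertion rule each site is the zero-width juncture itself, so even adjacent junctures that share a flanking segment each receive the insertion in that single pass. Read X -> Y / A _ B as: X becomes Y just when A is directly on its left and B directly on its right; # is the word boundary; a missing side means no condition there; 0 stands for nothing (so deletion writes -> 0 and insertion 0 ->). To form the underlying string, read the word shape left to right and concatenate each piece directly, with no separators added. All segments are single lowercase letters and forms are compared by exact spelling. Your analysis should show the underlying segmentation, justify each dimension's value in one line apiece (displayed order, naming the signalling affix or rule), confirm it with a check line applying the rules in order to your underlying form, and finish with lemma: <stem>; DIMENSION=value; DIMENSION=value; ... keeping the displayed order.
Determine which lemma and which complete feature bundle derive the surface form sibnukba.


underlying: sib-nuuk-ba
TOR=ol - signalled by the affix -ba
VEL=fe - signalled by the affix sib-
check: sibnuukba -> sibnukba
lemma: nuuk; TOR=ol; VEL=fe


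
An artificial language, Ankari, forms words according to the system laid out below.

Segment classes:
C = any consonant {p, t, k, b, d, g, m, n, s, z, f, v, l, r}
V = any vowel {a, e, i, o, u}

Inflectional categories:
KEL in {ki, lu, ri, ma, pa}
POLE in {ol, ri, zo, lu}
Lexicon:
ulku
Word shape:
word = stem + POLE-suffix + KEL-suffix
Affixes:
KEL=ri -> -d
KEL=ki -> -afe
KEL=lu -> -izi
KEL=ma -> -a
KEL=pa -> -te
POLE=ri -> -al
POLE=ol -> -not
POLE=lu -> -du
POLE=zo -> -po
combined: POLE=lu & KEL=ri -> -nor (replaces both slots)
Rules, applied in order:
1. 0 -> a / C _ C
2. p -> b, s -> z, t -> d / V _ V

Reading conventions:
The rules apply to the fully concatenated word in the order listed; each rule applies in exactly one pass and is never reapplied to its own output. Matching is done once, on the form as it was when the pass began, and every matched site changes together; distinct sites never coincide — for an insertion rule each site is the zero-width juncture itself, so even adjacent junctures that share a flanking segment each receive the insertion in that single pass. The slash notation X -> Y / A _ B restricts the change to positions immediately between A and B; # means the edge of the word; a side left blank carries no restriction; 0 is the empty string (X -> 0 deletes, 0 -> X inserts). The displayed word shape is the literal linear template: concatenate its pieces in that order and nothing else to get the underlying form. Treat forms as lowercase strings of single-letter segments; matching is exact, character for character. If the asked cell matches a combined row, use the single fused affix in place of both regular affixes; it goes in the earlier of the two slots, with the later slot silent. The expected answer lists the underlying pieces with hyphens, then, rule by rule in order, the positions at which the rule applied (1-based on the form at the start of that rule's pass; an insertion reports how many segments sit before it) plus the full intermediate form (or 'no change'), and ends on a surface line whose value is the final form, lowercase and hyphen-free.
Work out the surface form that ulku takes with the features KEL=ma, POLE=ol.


underlying: ulku-not-a
1. 0 -> a / C _ C: inserts after position(s) 2: ulakunota
2. p -> b, s -> z, t -> d / V _ V: fires at position(s) 8: ulakunoda
surface: ulakunoda


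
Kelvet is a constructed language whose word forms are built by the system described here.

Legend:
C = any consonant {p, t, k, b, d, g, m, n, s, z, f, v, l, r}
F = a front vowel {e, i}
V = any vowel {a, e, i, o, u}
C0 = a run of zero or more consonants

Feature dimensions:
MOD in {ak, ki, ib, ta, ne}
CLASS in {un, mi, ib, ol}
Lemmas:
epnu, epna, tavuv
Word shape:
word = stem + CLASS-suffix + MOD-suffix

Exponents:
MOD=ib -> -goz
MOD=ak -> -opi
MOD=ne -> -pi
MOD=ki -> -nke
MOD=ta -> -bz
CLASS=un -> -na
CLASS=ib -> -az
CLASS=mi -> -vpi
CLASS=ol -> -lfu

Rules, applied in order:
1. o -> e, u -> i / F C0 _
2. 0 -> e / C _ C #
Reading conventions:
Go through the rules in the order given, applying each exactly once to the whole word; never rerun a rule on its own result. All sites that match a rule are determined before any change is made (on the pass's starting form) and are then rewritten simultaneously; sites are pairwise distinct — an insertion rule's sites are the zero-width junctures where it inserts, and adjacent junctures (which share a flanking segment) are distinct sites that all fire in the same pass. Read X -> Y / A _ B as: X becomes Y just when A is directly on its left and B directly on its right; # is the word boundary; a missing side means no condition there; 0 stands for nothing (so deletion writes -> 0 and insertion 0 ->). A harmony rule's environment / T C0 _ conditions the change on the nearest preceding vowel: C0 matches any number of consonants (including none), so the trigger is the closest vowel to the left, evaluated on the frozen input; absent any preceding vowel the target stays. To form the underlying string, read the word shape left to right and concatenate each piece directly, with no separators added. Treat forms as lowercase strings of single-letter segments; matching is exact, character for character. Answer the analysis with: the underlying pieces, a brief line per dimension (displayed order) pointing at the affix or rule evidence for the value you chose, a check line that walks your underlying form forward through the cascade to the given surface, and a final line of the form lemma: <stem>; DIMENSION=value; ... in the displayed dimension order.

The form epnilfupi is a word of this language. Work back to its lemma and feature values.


underlying: epnu-lfu-pi
MOD=ne - signalled by the affix -pi
CLASS=ol - signalled by the affix -lfu
check: epnulfupi -> epnilfupi -> epnilfupi
lemma: epnu; MOD=ne; CLASS=ol


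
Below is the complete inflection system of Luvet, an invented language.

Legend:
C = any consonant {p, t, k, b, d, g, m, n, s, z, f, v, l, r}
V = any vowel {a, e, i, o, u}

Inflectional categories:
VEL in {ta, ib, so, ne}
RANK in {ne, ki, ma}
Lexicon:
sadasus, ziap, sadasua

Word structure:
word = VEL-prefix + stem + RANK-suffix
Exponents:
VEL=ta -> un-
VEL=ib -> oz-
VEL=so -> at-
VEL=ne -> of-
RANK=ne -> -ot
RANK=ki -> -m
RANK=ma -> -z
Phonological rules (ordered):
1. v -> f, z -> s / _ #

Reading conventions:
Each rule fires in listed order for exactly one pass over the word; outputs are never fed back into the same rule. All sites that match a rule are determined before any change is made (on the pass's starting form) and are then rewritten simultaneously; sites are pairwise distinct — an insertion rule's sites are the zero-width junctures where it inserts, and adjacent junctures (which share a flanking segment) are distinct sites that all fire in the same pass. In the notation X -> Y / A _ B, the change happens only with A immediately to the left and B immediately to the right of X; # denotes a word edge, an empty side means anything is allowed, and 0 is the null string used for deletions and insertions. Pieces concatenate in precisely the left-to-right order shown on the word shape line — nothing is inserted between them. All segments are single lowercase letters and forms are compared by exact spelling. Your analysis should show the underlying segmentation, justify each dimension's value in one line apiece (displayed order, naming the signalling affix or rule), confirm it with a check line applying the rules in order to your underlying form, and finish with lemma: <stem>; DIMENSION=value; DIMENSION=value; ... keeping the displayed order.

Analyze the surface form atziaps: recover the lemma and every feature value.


underlying: at-ziap-z
VEL=so - signalled by the affix at-
RANK=ma - signalled by the affix -z
check: atziapz -> atziaps
lemma: ziap; VEL=so; RANK=ma


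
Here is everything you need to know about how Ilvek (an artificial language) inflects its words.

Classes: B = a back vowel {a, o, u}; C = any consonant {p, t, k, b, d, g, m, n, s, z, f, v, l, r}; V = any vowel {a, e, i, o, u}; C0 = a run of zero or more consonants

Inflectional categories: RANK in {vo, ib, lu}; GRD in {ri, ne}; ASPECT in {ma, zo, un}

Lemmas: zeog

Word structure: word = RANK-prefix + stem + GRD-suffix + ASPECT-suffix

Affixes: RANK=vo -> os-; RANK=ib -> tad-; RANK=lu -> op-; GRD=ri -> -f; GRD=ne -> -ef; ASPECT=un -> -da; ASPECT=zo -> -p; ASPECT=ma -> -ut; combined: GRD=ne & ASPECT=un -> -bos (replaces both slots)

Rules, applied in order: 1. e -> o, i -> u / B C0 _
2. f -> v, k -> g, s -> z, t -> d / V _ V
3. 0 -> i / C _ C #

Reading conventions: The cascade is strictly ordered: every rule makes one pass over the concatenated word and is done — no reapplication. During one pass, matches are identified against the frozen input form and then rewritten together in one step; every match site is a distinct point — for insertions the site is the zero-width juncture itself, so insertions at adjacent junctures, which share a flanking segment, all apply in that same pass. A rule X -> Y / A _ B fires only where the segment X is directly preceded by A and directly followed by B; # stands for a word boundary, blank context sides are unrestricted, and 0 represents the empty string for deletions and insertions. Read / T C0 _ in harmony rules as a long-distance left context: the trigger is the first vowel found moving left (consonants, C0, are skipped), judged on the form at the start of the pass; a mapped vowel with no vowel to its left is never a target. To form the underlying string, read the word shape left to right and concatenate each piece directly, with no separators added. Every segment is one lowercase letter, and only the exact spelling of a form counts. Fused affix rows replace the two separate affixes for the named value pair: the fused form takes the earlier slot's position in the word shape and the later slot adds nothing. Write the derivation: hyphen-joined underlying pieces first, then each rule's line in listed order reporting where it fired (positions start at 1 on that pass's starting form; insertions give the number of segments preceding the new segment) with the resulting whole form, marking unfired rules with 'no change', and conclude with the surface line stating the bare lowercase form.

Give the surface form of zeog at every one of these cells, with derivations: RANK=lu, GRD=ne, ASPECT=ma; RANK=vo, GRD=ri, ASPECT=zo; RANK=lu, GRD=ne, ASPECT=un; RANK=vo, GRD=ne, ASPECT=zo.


cell RANK=lu, GRD=ne, ASPECT=ma:
underlying: op-zeog-ef-ut
1. e -> o, i -> u / B C0 _: fires at position(s) 4, 7: opzoogofut
2. f -> v, k -> g, s -> z, t -> d / V _ V: fires at position(s) 8: opzoogovut
3. 0 -> i / C _ C #: no change
surface: opzoogovut

cell RANK=vo, GRD=ri, ASPECT=zo:
underlying: os-zeog-f-p
1. e -> o, i -> u / B C0 _: fires at position(s) 4: oszoogfp
2. f -> v, k -> g, s -> z, t -> d / V _ V: no change
3. 0 -> i / C _ C #: inserts after position(s) 7: oszoogfip
surface: oszoogfip

cell RANK=lu, GRD=ne, ASPECT=un:
underlying: op-zeog-bos
1. e -> o, i -> u / B C0 _: fires at position(s) 4: opzoogbos
2. f -> v, k -> g, s -> z, t -> d / V _ V: no change
3. 0 -> i / C _ C #: no change
surface: opzoogbos

cell RANK=vo, GRD=ne, ASPECT=zo:
underlying: os-zeog-ef-p
1. e -> o, i -> u / B C0 _: fires at position(s) 4, 7: oszoogofp
2. f -> v, k -> g, s -> z, t -> d / V _ V: no change
3. 0 -> i / C _ C #: inserts after position(s) 8: oszoogofip
surface: oszoogofip


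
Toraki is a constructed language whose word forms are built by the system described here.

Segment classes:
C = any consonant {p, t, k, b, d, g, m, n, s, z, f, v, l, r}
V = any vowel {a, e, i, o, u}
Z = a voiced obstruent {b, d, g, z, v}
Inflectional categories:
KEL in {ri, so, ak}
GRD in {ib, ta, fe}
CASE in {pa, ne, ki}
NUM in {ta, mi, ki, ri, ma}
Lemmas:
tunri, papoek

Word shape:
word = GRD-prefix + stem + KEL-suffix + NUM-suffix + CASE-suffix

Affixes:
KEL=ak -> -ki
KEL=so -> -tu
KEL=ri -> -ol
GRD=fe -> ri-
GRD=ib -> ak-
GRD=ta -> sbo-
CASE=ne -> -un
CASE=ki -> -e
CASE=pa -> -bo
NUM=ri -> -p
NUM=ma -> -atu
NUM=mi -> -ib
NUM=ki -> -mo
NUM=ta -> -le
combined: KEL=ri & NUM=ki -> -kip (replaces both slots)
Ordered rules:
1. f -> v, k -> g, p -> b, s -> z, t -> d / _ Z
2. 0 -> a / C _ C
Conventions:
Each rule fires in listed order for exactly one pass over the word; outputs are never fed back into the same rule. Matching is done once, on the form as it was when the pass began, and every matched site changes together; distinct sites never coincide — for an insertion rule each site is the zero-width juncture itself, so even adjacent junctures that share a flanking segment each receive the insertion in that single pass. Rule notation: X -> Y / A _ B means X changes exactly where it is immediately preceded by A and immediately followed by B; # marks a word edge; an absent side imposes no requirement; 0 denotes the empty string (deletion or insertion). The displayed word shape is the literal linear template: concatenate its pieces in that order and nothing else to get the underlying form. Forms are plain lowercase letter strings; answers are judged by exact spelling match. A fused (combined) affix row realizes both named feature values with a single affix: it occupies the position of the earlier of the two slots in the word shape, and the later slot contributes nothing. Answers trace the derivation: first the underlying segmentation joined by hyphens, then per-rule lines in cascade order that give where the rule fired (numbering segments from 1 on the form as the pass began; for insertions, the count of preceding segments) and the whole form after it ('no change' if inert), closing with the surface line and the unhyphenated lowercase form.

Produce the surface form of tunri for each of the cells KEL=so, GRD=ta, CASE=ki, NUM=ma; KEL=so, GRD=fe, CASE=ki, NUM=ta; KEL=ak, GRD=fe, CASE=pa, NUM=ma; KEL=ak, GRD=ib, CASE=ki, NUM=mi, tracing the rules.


cell KEL=so, GRD=ta, CASE=ki, NUM=ma:
underlying: sbo-tunri-tu-atu-e
1. f -> v, k -> g, p -> b, s -> z, t -> d / _ Z: fires at position(s) 1: zbotunrituatue
2. 0 -> a / C _ C: inserts after position(s) 1, 6: zabotunarituatue
surface: zabotunarituatue

cell KEL=so, GRD=fe, CASE=ki, NUM=ta:
underlying: ri-tunri-tu-le-e
1. f -> v, k -> g, p -> b, s -> z, t -> d / _ Z: no change
2. 0 -> a / C _ C: inserts after position(s) 5: ritunaritulee
surface: ritunaritulee

cell KEL=ak, GRD=fe, CASE=pa, NUM=ma:
underlying: ri-tunri-ki-atu-bo
1. f -> v, k -> g, p -> b, s -> z, t -> d / _ Z: no change
2. 0 -> a / C _ C: inserts after position(s) 5: ritunarikiatubo
surface: ritunarikiatubo

cell KEL=ak, GRD=ib, CASE=ki, NUM=mi:
underlying: ak-tunri-ki-ib-e
1. f -> v, k -> g, p -> b, s -> z, t -> d / _ Z: no change
2. 0 -> a / C _ C: inserts after position(s) 2, 5: akatunarikiibe
surface: akatunarikiibe


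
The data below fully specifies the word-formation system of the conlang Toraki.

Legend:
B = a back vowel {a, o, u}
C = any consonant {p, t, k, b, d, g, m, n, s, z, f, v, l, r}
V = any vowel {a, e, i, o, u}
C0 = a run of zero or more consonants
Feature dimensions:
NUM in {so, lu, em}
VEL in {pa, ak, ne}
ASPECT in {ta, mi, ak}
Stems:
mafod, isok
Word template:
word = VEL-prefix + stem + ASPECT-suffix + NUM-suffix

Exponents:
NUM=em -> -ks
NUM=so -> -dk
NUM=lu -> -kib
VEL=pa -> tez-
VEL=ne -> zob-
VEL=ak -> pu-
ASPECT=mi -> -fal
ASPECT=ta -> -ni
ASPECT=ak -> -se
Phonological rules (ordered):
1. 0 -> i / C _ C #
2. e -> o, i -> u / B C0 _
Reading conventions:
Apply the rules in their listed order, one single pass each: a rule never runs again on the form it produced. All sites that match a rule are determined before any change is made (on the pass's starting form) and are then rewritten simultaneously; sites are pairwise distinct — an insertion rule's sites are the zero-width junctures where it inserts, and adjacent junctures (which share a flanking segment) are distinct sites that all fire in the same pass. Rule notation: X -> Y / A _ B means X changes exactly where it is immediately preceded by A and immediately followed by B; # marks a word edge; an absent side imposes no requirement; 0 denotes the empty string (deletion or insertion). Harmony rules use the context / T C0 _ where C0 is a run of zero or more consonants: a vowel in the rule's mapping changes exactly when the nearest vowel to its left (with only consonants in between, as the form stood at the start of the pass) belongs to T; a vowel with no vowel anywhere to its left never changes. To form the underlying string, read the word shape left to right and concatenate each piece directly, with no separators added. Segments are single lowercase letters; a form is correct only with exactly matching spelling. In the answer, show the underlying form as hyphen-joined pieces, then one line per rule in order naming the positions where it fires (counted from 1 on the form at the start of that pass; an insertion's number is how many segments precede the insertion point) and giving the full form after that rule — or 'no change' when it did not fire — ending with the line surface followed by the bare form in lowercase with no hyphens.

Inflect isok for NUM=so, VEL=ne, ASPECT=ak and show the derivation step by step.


underlying: zob-isok-se-dk
1. 0 -> i / C _ C #: inserts after position(s) 10: zobisoksedik
2. e -> o, i -> u / B C0 _: fires at position(s) 4, 9: zobusoksodik
surface: zobusoksodik


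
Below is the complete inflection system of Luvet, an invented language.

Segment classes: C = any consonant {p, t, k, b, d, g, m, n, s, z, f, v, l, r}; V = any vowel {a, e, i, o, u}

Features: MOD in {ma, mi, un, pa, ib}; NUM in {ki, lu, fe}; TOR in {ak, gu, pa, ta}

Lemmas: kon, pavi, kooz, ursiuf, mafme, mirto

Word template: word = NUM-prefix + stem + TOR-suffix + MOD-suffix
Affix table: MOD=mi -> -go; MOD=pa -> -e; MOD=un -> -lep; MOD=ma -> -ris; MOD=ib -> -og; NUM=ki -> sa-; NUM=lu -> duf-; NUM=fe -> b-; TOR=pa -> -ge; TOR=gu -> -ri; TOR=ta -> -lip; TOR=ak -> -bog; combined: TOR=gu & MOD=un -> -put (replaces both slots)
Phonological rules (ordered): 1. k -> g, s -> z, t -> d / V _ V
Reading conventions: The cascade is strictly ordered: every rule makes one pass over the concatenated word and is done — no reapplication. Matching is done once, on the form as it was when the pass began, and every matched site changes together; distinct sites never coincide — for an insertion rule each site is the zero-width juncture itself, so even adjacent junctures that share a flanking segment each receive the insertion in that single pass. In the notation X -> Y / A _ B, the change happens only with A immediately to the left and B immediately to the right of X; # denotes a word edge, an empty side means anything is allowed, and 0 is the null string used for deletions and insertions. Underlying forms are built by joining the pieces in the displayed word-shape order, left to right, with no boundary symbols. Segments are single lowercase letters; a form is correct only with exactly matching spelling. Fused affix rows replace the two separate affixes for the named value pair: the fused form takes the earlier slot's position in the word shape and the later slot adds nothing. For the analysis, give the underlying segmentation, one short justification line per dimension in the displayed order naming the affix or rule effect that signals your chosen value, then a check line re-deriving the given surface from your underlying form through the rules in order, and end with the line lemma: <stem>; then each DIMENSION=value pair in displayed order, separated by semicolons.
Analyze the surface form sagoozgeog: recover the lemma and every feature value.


underlying: sa-kooz-ge-og
MOD=ib - signalled by the affix -og
NUM=ki - signalled by the affix sa-
TOR=pa - signalled by the affix -ge
check: sakoozgeog -> sagoozgeog
lemma: kooz; MOD=ib; NUM=ki; TOR=pa


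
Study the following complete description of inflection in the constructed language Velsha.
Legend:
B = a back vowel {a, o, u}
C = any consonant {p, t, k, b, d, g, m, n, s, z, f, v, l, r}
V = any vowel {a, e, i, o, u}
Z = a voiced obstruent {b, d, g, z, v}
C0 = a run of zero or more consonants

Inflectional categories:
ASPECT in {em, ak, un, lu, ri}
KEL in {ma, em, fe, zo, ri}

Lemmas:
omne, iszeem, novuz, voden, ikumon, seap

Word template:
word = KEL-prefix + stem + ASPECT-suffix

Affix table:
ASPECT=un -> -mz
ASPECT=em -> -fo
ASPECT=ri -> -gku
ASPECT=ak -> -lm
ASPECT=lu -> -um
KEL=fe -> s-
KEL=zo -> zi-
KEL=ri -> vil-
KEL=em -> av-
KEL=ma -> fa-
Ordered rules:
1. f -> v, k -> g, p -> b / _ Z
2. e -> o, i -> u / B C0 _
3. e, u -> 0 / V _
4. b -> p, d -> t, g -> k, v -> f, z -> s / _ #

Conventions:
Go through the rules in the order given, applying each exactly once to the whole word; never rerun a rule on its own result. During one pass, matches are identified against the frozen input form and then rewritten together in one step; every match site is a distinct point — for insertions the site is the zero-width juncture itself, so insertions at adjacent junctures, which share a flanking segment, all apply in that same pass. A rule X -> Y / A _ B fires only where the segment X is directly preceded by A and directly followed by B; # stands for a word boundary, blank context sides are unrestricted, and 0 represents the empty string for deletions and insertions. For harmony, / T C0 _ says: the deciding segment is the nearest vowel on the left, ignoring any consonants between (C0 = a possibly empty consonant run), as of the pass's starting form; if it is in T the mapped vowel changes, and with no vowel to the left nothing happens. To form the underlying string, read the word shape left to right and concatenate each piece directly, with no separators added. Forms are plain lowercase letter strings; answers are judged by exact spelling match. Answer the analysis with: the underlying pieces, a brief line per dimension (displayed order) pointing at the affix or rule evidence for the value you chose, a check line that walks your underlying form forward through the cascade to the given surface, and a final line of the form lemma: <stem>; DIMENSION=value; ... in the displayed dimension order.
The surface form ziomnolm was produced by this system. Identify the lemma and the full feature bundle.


underlying: zi-omne-lm
ASPECT=ak - signalled by the affix -lm
KEL=zo - signalled by the affix zi-
check: ziomnelm -> ziomnelm -> ziomnolm -> ziomnolm -> ziomnolm
lemma: omne; ASPECT=ak; KEL=zo


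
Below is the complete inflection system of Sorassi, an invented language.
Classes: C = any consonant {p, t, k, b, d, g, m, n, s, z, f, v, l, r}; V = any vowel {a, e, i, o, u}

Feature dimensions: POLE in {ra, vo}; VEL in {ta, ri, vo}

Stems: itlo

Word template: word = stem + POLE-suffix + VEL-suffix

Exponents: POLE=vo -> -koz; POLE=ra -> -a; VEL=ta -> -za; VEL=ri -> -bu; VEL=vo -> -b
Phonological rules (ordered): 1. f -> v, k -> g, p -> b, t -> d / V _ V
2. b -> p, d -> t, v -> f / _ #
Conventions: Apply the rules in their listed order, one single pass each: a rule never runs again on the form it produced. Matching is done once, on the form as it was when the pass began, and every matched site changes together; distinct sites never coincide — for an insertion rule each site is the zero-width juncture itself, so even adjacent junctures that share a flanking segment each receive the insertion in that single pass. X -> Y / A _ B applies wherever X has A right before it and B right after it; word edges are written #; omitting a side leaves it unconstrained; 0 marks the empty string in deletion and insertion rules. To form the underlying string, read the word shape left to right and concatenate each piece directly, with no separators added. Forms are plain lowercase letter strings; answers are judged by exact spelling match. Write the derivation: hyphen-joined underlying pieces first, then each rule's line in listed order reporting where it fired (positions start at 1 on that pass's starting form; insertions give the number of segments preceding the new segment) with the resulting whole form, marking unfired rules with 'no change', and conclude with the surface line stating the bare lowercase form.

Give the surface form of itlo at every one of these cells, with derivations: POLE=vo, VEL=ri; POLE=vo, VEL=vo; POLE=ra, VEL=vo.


cell POLE=vo, VEL=ri:
underlying: itlo-koz-bu
1. f -> v, k -> g, p -> b, t -> d / V _ V: fires at position(s) 5: itlogozbu
2. b -> p, d -> t, v -> f / _ #: no change
surface: itlogozbu

cell POLE=vo, VEL=vo:
underlying: itlo-koz-b
1. f -> v, k -> g, p -> b, t -> d / V _ V: fires at position(s) 5: itlogozb
2. b -> p, d -> t, v -> f / _ #: fires at position(s) 8: itlogozp
surface: itlogozp

cell POLE=ra, VEL=vo:
underlying: itlo-a-b
1. f -> v, k -> g, p -> b, t -> d / V _ V: no change
2. b -> p, d -> t, v -> f / _ #: fires at position(s) 6: itloap
surface: itloap


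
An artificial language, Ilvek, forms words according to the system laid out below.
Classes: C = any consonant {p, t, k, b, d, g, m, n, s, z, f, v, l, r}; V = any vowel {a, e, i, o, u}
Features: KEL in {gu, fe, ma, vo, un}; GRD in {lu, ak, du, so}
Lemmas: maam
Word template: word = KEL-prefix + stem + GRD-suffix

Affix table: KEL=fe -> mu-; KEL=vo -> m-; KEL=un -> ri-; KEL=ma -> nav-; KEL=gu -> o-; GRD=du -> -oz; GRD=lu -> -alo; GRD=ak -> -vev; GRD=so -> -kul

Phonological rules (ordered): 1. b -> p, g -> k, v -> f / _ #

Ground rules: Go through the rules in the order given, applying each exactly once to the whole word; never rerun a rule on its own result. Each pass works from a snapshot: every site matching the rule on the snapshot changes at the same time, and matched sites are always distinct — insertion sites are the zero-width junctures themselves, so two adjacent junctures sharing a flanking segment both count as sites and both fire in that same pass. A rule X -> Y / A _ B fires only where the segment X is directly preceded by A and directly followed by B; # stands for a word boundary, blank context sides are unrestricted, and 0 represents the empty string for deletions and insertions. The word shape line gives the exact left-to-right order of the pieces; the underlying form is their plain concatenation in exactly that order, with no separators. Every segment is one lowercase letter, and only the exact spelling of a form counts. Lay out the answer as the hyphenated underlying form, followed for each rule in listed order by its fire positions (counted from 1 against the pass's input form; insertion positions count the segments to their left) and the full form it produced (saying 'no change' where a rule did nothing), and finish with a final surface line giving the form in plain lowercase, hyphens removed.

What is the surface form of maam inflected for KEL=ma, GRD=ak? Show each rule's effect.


underlying: nav-maam-vev
1. b -> p, g -> k, v -> f / _ #: fires at position(s) 10: navmaamvef
surface: navmaamvef


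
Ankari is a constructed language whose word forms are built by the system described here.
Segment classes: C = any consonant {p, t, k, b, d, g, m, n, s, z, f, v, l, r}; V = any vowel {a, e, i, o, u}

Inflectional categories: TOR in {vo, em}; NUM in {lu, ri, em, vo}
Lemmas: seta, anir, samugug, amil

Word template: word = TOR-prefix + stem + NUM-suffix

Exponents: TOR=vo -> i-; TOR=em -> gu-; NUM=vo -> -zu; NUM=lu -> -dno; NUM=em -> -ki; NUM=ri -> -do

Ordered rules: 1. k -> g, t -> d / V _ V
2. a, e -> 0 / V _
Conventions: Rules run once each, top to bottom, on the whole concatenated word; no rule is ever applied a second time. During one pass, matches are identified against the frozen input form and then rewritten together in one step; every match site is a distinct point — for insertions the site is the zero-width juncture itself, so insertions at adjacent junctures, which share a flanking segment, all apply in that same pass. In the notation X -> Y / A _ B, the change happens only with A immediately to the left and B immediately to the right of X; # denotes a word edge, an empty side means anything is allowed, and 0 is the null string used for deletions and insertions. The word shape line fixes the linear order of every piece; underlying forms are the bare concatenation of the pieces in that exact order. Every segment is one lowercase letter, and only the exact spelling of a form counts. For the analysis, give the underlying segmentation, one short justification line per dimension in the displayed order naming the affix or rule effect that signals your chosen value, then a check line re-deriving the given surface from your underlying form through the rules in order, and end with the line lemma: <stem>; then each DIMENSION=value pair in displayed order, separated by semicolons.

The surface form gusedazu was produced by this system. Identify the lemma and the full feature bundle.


underlying: gu-seta-zu
TOR=em - signalled by the affix gu-
NUM=vo - signalled by the affix -zu
check: gusetazu -> gusedazu -> gusedazu
lemma: seta; TOR=em; NUM=vo


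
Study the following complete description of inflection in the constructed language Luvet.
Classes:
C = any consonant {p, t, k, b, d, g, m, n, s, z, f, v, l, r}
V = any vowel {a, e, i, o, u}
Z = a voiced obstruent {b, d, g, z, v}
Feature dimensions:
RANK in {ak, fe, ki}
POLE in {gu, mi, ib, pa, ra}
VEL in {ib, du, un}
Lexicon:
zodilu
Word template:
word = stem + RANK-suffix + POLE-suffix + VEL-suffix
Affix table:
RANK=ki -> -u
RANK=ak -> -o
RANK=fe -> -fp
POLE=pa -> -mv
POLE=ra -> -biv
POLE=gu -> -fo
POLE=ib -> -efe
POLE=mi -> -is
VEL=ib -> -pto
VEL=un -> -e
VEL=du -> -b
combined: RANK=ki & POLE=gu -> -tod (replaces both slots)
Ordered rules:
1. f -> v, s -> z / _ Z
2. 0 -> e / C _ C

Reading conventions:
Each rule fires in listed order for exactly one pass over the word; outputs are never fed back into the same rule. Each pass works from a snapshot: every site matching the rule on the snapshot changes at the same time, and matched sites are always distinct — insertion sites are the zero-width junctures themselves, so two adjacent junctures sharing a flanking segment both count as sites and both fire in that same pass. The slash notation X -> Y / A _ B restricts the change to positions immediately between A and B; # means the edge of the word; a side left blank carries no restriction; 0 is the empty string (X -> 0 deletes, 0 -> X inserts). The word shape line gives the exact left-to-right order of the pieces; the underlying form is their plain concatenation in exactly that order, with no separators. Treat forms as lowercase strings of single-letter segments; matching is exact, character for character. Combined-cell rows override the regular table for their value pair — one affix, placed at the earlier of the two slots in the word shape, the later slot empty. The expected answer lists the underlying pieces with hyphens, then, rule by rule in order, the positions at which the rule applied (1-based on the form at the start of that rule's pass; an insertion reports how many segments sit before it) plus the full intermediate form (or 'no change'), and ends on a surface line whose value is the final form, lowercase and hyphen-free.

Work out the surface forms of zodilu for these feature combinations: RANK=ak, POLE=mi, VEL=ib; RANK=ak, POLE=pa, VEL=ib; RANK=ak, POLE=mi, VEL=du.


cell RANK=ak, POLE=mi, VEL=ib:
underlying: zodilu-o-is-pto
1. f -> v, s -> z / _ Z: no change
2. 0 -> e / C _ C: inserts after position(s) 9, 10: zodiluoisepeto
surface: zodiluoisepeto

cell RANK=ak, POLE=pa, VEL=ib:
underlying: zodilu-o-mv-pto
1. f -> v, s -> z / _ Z: no change
2. 0 -> e / C _ C: inserts after position(s) 8, 9, 10: zodiluomevepeto
surface: zodiluomevepeto

cell RANK=ak, POLE=mi, VEL=du:
underlying: zodilu-o-is-b
1. f -> v, s -> z / _ Z: fires at position(s) 9: zodiluoizb
2. 0 -> e / C _ C: inserts after position(s) 9: zodiluoizeb
surface: zodiluoizeb


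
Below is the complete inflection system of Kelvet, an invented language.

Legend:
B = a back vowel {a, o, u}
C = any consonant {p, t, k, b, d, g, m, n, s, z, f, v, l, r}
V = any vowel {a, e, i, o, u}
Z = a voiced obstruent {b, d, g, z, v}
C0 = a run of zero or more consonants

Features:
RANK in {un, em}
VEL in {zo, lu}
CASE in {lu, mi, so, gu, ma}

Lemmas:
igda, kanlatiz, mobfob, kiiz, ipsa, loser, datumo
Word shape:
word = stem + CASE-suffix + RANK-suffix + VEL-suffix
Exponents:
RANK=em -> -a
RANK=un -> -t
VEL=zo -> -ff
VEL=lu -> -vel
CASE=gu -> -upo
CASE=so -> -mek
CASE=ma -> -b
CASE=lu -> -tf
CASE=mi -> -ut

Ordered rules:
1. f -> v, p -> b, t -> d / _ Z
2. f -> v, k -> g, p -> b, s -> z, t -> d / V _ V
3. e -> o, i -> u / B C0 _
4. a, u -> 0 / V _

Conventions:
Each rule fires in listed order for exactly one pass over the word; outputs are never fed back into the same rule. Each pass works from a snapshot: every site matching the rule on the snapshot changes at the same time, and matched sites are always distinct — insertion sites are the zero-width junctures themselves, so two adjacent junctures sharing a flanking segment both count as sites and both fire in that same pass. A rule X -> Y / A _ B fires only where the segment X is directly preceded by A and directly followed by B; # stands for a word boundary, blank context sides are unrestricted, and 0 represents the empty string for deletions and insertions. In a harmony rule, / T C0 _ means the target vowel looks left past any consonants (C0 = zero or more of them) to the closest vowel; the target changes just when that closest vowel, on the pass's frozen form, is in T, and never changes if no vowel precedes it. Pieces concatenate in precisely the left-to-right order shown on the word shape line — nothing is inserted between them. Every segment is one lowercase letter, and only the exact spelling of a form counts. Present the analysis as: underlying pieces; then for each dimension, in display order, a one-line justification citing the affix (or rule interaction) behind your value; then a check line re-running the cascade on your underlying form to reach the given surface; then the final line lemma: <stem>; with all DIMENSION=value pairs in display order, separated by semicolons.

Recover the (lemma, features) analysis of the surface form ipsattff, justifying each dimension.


underlying: ipsa-ut-t-ff
RANK=un - signalled by the affix -t
VEL=zo - signalled by the affix -ff
CASE=mi - signalled by the affix -ut
check: ipsauttff -> ipsauttff -> ipsauttff -> ipsauttff -> ipsattff
lemma: ipsa; RANK=un; VEL=zo; CASE=mi
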